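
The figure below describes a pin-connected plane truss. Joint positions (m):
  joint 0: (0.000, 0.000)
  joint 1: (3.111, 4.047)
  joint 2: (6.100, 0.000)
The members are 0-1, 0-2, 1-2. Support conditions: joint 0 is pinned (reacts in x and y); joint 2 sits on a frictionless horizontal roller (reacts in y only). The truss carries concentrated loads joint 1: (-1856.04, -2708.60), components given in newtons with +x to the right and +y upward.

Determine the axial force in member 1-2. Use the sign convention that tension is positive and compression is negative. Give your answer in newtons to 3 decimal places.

-186.489

N=3 nodes, M=3 members, R=3 reactions → 2N=6, M+R=6
member 0 (0-1): L=5.1046, (cx,cy)=(0.6095,0.7928)
member 1 (0-2): L=6.1000, (cx,cy)=(1.0000,0.0000)
member 2 (1-2): L=5.0311, (cx,cy)=(0.5941,-0.8044)
solve A·x = −loads:
  F[0-1] = -3227.1993 N (compression)
  F[0-2] = +110.7931 N (tension)
  F[1-2] = -186.4889 N (compression)
  Rx@0 = +1856.0400 N
  Ry@0 = +2558.5900 N
  Ry@2 = +150.0100 N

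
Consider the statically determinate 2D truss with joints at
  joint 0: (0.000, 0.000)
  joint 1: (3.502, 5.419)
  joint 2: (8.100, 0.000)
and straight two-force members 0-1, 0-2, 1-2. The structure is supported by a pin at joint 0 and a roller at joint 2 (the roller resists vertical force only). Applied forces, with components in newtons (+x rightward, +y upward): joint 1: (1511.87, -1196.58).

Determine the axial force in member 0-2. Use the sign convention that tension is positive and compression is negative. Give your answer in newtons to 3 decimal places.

1297.177

N=3 nodes, M=3 members, R=3 reactions → 2N=6, M+R=6
member 0 (0-1): L=6.4521, (cx,cy)=(0.5428,0.8399)
member 1 (0-2): L=8.1000, (cx,cy)=(1.0000,0.0000)
member 2 (1-2): L=7.1068, (cx,cy)=(0.6470,-0.7625)
solve A·x = −loads:
  F[0-1] = +395.5507 N (tension)
  F[0-2] = +1297.1772 N (tension)
  F[1-2] = -2004.9653 N (compression)
  Rx@0 = -1511.8700 N
  Ry@0 = -332.2159 N
  Ry@2 = +1528.7959 N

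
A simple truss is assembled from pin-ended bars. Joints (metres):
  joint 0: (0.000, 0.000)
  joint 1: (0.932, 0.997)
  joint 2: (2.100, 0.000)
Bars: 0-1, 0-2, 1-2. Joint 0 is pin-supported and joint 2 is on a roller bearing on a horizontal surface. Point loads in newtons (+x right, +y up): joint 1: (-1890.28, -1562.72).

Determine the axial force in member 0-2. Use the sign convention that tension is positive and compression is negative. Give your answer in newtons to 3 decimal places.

-238.852

N=3 nodes, M=3 members, R=3 reactions → 2N=6, M+R=6
member 0 (0-1): L=1.3648, (cx,cy)=(0.6829,0.7305)
member 1 (0-2): L=2.1000, (cx,cy)=(1.0000,0.0000)
member 2 (1-2): L=1.5357, (cx,cy)=(0.7606,-0.6492)
solve A·x = −loads:
  F[0-1] = -2418.2847 N (compression)
  F[0-2] = -238.8518 N (compression)
  F[1-2] = +314.0357 N (tension)
  Rx@0 = +1890.2800 N
  Ry@0 = +1766.6029 N
  Ry@2 = -203.8829 N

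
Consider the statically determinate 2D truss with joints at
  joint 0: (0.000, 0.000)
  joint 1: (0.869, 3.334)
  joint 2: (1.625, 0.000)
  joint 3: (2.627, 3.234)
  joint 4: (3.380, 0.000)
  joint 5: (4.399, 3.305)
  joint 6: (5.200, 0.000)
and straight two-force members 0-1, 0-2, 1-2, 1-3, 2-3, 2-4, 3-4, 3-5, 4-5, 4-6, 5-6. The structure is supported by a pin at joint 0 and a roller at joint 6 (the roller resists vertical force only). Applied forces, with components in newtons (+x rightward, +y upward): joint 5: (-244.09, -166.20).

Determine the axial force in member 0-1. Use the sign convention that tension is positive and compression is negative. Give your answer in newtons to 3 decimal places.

-186.778

N=7 nodes, M=11 members, R=3 reactions → 2N=14, M+R=14
member 0 (0-1): L=3.4454, (cx,cy)=(0.2522,0.9677)
member 1 (0-2): L=1.6250, (cx,cy)=(1.0000,0.0000)
member 2 (1-2): L=3.4186, (cx,cy)=(0.2211,-0.9752)
member 3 (1-3): L=1.7608, (cx,cy)=(0.9984,-0.0568)
member 4 (2-3): L=3.3857, (cx,cy)=(0.2960,0.9552)
member 5 (2-4): L=1.7550, (cx,cy)=(1.0000,0.0000)
member 6 (3-4): L=3.3205, (cx,cy)=(0.2268,-0.9739)
member 7 (3-5): L=1.7734, (cx,cy)=(0.9992,0.0400)
member 8 (4-5): L=3.4585, (cx,cy)=(0.2946,0.9556)
member 9 (4-6): L=1.8200, (cx,cy)=(1.0000,0.0000)
member 10 (5-6): L=3.4007, (cx,cy)=(0.2355,-0.9719)
solve A·x = −loads:
  F[0-1] = -186.7778 N (compression)
  F[0-2] = -196.9807 N (compression)
  F[1-2] = +190.5328 N (tension)
  F[1-3] = -89.3881 N (compression)
  F[2-3] = -194.5301 N (compression)
  F[2-4] = -97.2744 N (compression)
  F[3-4] = +177.8744 N (tension)
  F[3-5] = -187.3029 N (compression)
  F[4-5] = -181.2877 N (compression)
  F[4-6] = -3.5237 N (compression)
  F[5-6] = +14.9601 N (tension)
  Rx@0 = +244.0900 N
  Ry@0 = +180.7392 N
  Ry@6 = -14.5392 N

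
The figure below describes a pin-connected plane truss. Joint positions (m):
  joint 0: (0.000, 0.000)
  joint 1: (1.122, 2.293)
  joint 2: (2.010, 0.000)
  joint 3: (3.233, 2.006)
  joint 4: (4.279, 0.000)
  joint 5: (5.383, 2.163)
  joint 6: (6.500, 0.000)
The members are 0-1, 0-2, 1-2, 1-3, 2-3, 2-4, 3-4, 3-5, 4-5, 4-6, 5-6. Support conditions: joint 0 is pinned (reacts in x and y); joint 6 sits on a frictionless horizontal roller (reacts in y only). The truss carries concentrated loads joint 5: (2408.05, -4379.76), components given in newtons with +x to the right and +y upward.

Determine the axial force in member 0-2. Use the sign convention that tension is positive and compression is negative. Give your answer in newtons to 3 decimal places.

N=7 nodes, M=11 members, R=3 reactions → 2N=14, M+R=14
member 0 (0-1): L=2.5528, (cx,cy)=(0.4395,0.8982)
member 1 (0-2): L=2.0100, (cx,cy)=(1.0000,0.0000)
member 2 (1-2): L=2.4589, (cx,cy)=(0.3611,-0.9325)
member 3 (1-3): L=2.1304, (cx,cy)=(0.9909,-0.1347)
member 4 (2-3): L=2.3494, (cx,cy)=(0.5206,0.8538)
member 5 (2-4): L=2.2690, (cx,cy)=(1.0000,0.0000)
member 6 (3-4): L=2.2623, (cx,cy)=(0.4624,-0.8867)
member 7 (3-5): L=2.1557, (cx,cy)=(0.9973,0.0728)
member 8 (4-5): L=2.4285, (cx,cy)=(0.4546,0.8907)
member 9 (4-6): L=2.2210, (cx,cy)=(1.0000,0.0000)
member 10 (5-6): L=2.4344, (cx,cy)=(0.4588,-0.8885)
solve A·x = −loads:
  F[0-1] = +54.1953 N (tension)
  F[0-2] = +2384.2301 N (tension)
  F[1-2] = -58.7700 N (compression)
  F[1-3] = +45.4579 N (tension)
  F[2-3] = +64.1861 N (tension)
  F[2-4] = +2329.5941 N (tension)
  F[3-4] = -46.6626 N (compression)
  F[3-5] = +100.2969 N (tension)
  F[4-5] = +46.4533 N (tension)
  F[4-6] = +2286.9013 N (tension)
  F[5-6] = -4984.0745 N (compression)
  Rx@0 = -2408.0500 N
  Ry@0 = -48.6800 N
  Ry@6 = +4428.4400 N

2384.230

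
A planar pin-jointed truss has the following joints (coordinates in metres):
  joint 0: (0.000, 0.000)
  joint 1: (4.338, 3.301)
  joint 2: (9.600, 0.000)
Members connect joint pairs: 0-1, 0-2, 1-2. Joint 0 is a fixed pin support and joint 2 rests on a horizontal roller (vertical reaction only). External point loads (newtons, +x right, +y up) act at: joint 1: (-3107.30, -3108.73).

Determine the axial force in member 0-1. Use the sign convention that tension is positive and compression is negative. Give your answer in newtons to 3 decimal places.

N=3 nodes, M=3 members, R=3 reactions → 2N=6, M+R=6
member 0 (0-1): L=5.4511, (cx,cy)=(0.7958,0.6056)
member 1 (0-2): L=9.6000, (cx,cy)=(1.0000,0.0000)
member 2 (1-2): L=6.2117, (cx,cy)=(0.8471,-0.5314)
solve A·x = −loads:
  F[0-1] = -4578.2753 N (compression)
  F[0-2] = +536.0821 N (tension)
  F[1-2] = -632.8359 N (compression)
  Rx@0 = +3107.3000 N
  Ry@0 = +2772.4307 N
  Ry@2 = +336.2993 N

-4578.275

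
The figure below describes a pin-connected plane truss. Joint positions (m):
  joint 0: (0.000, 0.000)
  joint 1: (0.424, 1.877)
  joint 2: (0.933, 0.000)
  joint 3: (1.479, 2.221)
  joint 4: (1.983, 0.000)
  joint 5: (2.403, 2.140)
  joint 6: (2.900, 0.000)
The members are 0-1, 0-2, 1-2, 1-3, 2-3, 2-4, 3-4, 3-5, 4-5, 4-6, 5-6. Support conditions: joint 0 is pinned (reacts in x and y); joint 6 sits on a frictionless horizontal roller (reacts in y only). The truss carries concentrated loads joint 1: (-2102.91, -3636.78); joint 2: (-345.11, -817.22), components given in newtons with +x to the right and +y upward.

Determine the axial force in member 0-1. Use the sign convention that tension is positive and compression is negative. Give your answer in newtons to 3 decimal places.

-5146.945

N=7 nodes, M=11 members, R=3 reactions → 2N=14, M+R=14
member 0 (0-1): L=1.9243, (cx,cy)=(0.2203,0.9754)
member 1 (0-2): L=0.9330, (cx,cy)=(1.0000,0.0000)
member 2 (1-2): L=1.9448, (cx,cy)=(0.2617,-0.9651)
member 3 (1-3): L=1.1097, (cx,cy)=(0.9507,0.3100)
member 4 (2-3): L=2.2871, (cx,cy)=(0.2387,0.9711)
member 5 (2-4): L=1.0500, (cx,cy)=(1.0000,0.0000)
member 6 (3-4): L=2.2775, (cx,cy)=(0.2213,-0.9752)
member 7 (3-5): L=0.9275, (cx,cy)=(0.9962,-0.0873)
member 8 (4-5): L=2.1808, (cx,cy)=(0.1926,0.9813)
member 9 (4-6): L=0.9170, (cx,cy)=(1.0000,0.0000)
member 10 (5-6): L=2.1970, (cx,cy)=(0.2262,-0.9741)
solve A·x = −loads:
  F[0-1] = -5146.9452 N (compression)
  F[0-2] = -1313.9389 N (compression)
  F[1-2] = +1617.8962 N (tension)
  F[1-3] = +573.6456 N (tension)
  F[2-3] = -766.4408 N (compression)
  F[2-4] = -362.4149 N (compression)
  F[3-4] = +559.4003 N (tension)
  F[3-5] = +239.5356 N (tension)
  F[4-5] = -555.9379 N (compression)
  F[4-6] = -131.5537 N (compression)
  F[5-6] = +581.5243 N (tension)
  Rx@0 = +2448.0200 N
  Ry@0 = +5020.4487 N
  Ry@6 = -566.4487 N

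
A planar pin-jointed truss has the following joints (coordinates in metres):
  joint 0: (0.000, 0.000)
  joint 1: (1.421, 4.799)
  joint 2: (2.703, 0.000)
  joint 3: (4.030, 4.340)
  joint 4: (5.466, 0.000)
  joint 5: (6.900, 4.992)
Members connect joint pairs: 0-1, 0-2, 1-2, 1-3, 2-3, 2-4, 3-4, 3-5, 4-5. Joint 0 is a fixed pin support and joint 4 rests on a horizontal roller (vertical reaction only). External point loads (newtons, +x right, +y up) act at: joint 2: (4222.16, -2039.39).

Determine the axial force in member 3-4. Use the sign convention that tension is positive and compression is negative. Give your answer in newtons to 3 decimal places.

-1062.273

N=6 nodes, M=9 members, R=3 reactions → 2N=12, M+R=12
member 0 (0-1): L=5.0050, (cx,cy)=(0.2839,0.9588)
member 1 (0-2): L=2.7030, (cx,cy)=(1.0000,0.0000)
member 2 (1-2): L=4.9673, (cx,cy)=(0.2581,-0.9661)
member 3 (1-3): L=2.6491, (cx,cy)=(0.9849,-0.1733)
member 4 (2-3): L=4.5383, (cx,cy)=(0.2924,0.9563)
member 5 (2-4): L=2.7630, (cx,cy)=(1.0000,0.0000)
member 6 (3-4): L=4.5714, (cx,cy)=(0.3141,-0.9494)
member 7 (3-5): L=2.9431, (cx,cy)=(0.9752,0.2215)
member 8 (4-5): L=5.1939, (cx,cy)=(0.2761,0.9611)
solve A·x = −loads:
  F[0-1] = -1075.1314 N (compression)
  F[0-2] = +4527.4094 N (tension)
  F[1-2] = +1177.9862 N (tension)
  F[1-3] = -618.6313 N (compression)
  F[2-3] = +942.5029 N (tension)
  F[2-4] = +333.6886 N (tension)
  F[3-4] = -1062.2731 N (compression)
  F[3-5] = -0.0000 N (tension)
  F[4-5] = +0.0000 N (tension)
  Rx@0 = -4222.1600 N
  Ry@0 = +1030.8881 N
  Ry@4 = +1008.5019 N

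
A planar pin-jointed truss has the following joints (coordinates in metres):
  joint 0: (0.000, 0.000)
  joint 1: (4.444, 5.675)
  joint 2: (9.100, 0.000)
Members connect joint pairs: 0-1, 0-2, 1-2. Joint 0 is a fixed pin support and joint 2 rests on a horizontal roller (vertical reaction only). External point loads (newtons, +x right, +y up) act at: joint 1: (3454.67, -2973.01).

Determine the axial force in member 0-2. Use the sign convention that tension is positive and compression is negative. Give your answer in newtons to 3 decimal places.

N=3 nodes, M=3 members, R=3 reactions → 2N=6, M+R=6
member 0 (0-1): L=7.2080, (cx,cy)=(0.6165,0.7873)
member 1 (0-2): L=9.1000, (cx,cy)=(1.0000,0.0000)
member 2 (1-2): L=7.3406, (cx,cy)=(0.6343,-0.7731)
solve A·x = −loads:
  F[0-1] = +804.3551 N (tension)
  F[0-2] = +2958.7528 N (tension)
  F[1-2] = -4664.7187 N (compression)
  Rx@0 = -3454.6700 N
  Ry@0 = -633.2877 N
  Ry@2 = +3606.2977 N

2958.753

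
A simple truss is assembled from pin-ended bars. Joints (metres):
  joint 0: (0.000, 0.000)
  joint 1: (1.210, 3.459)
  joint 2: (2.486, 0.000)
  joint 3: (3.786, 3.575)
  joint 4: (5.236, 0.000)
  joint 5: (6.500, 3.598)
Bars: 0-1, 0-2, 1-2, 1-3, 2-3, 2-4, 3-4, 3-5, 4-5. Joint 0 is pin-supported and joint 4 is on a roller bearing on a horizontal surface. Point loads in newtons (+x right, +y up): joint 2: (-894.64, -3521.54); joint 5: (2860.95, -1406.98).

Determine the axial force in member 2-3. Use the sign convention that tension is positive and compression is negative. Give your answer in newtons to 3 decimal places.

N=6 nodes, M=9 members, R=3 reactions → 2N=12, M+R=12
member 0 (0-1): L=3.6645, (cx,cy)=(0.3302,0.9439)
member 1 (0-2): L=2.4860, (cx,cy)=(1.0000,0.0000)
member 2 (1-2): L=3.6868, (cx,cy)=(0.3461,-0.9382)
member 3 (1-3): L=2.5786, (cx,cy)=(0.9990,0.0450)
member 4 (2-3): L=3.8040, (cx,cy)=(0.3417,0.9398)
member 5 (2-4): L=2.7500, (cx,cy)=(1.0000,0.0000)
member 6 (3-4): L=3.8579, (cx,cy)=(0.3759,-0.9267)
member 7 (3-5): L=2.7141, (cx,cy)=(1.0000,0.0085)
member 8 (4-5): L=3.8136, (cx,cy)=(0.3314,0.9435)
solve A·x = −loads:
  F[0-1] = +483.1496 N (tension)
  F[0-2] = +1806.7777 N (tension)
  F[1-2] = -470.6174 N (compression)
  F[1-3] = +322.7374 N (tension)
  F[2-3] = +4216.9619 N (tension)
  F[2-4] = +1097.4219 N (tension)
  F[3-4] = -4261.5356 N (compression)
  F[3-5] = +3365.3707 N (tension)
  F[4-5] = -1521.5045 N (compression)
  Rx@0 = -1966.3100 N
  Ry@0 = -456.0515 N
  Ry@4 = +5384.5715 N

4216.962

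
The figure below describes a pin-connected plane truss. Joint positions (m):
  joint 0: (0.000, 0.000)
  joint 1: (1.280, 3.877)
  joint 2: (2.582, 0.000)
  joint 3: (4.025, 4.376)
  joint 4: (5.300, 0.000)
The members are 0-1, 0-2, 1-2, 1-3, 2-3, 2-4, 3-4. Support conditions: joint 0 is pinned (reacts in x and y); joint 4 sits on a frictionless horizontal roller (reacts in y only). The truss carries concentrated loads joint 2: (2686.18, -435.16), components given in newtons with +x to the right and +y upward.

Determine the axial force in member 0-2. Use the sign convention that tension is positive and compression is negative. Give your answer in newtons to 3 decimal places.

2759.858

N=5 nodes, M=7 members, R=3 reactions → 2N=10, M+R=10
member 0 (0-1): L=4.0828, (cx,cy)=(0.3135,0.9496)
member 1 (0-2): L=2.5820, (cx,cy)=(1.0000,0.0000)
member 2 (1-2): L=4.0898, (cx,cy)=(0.3184,-0.9480)
member 3 (1-3): L=2.7900, (cx,cy)=(0.9839,0.1789)
member 4 (2-3): L=4.6078, (cx,cy)=(0.3132,0.9497)
member 5 (2-4): L=2.7180, (cx,cy)=(1.0000,0.0000)
member 6 (3-4): L=4.5580, (cx,cy)=(0.2797,-0.9601)
solve A·x = −loads:
  F[0-1] = -235.0111 N (compression)
  F[0-2] = +2759.8578 N (tension)
  F[1-2] = +208.5509 N (tension)
  F[1-3] = -142.3664 N (compression)
  F[2-3] = +250.0369 N (tension)
  F[2-4] = +61.7678 N (tension)
  F[3-4] = -220.8119 N (compression)
  Rx@0 = -2686.1800 N
  Ry@0 = +223.1632 N
  Ry@4 = +211.9968 N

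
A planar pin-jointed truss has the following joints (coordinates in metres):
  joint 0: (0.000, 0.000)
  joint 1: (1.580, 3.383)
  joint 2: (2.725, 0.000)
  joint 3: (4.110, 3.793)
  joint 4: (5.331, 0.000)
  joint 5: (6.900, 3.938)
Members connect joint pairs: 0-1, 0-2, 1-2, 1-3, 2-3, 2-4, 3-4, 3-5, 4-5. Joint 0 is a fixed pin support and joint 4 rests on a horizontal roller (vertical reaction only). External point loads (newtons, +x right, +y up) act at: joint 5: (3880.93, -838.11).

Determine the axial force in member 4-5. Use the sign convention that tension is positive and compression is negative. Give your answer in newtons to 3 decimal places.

N=6 nodes, M=9 members, R=3 reactions → 2N=12, M+R=12
member 0 (0-1): L=3.7338, (cx,cy)=(0.4232,0.9061)
member 1 (0-2): L=2.7250, (cx,cy)=(1.0000,0.0000)
member 2 (1-2): L=3.5715, (cx,cy)=(0.3206,-0.9472)
member 3 (1-3): L=2.5630, (cx,cy)=(0.9871,0.1600)
member 4 (2-3): L=4.0380, (cx,cy)=(0.3430,0.9393)
member 5 (2-4): L=2.6060, (cx,cy)=(1.0000,0.0000)
member 6 (3-4): L=3.9847, (cx,cy)=(0.3064,-0.9519)
member 7 (3-5): L=2.7938, (cx,cy)=(0.9987,0.0519)
member 8 (4-5): L=4.2391, (cx,cy)=(0.3701,0.9290)
solve A·x = −loads:
  F[0-1] = +3436.3387 N (tension)
  F[0-2] = +2426.7951 N (tension)
  F[1-2] = -2880.2428 N (compression)
  F[1-3] = +2408.5354 N (tension)
  F[2-3] = +2904.4055 N (tension)
  F[2-4] = +507.2134 N (tension)
  F[3-4] = -3035.8612 N (compression)
  F[3-5] = +4309.7843 N (tension)
  F[4-5] = -1142.9666 N (compression)
  Rx@0 = -3880.9300 N
  Ry@0 = -3113.5053 N
  Ry@4 = +3951.6153 N

-1142.967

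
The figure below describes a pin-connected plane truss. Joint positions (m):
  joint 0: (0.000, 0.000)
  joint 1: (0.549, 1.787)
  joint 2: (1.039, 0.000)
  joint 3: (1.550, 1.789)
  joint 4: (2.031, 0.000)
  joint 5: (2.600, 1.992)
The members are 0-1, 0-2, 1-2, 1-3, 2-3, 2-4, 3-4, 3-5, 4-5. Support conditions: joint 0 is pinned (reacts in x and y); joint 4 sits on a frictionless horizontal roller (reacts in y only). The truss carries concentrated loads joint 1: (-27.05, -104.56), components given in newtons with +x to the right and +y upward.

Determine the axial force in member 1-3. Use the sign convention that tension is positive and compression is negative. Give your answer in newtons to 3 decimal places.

N=6 nodes, M=9 members, R=3 reactions → 2N=12, M+R=12
member 0 (0-1): L=1.8694, (cx,cy)=(0.2937,0.9559)
member 1 (0-2): L=1.0390, (cx,cy)=(1.0000,0.0000)
member 2 (1-2): L=1.8530, (cx,cy)=(0.2644,-0.9644)
member 3 (1-3): L=1.0010, (cx,cy)=(1.0000,0.0020)
member 4 (2-3): L=1.8605, (cx,cy)=(0.2747,0.9615)
member 5 (2-4): L=0.9920, (cx,cy)=(1.0000,0.0000)
member 6 (3-4): L=1.8525, (cx,cy)=(0.2596,-0.9657)
member 7 (3-5): L=1.0694, (cx,cy)=(0.9818,0.1898)
member 8 (4-5): L=2.0717, (cx,cy)=(0.2747,0.9615)
solve A·x = −loads:
  F[0-1] = -104.7139 N (compression)
  F[0-2] = +3.7016 N (tension)
  F[1-2] = -4.6332 N (compression)
  F[1-3] = -2.4764 N (compression)
  F[2-3] = +4.6470 N (tension)
  F[2-4] = +1.2000 N (tension)
  F[3-4] = -4.6219 N (compression)
  F[3-5] = +0.0000 N (tension)
  F[4-5] = -0.0000 N (compression)
  Rx@0 = +27.0500 N
  Ry@0 = +100.0966 N
  Ry@4 = +4.4634 N

-2.476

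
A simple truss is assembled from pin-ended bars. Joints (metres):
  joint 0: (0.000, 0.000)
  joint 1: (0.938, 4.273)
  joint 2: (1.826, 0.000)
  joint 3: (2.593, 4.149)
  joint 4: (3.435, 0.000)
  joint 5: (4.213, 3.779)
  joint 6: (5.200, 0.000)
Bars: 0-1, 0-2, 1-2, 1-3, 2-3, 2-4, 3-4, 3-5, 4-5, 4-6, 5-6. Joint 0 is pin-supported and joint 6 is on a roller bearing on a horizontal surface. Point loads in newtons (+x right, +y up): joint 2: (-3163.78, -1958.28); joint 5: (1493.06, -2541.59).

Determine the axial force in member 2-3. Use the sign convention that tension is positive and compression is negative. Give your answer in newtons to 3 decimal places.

N=7 nodes, M=11 members, R=3 reactions → 2N=14, M+R=14
member 0 (0-1): L=4.3747, (cx,cy)=(0.2144,0.9767)
member 1 (0-2): L=1.8260, (cx,cy)=(1.0000,0.0000)
member 2 (1-2): L=4.3643, (cx,cy)=(0.2035,-0.9791)
member 3 (1-3): L=1.6596, (cx,cy)=(0.9972,-0.0747)
member 4 (2-3): L=4.2193, (cx,cy)=(0.1818,0.9833)
member 5 (2-4): L=1.6090, (cx,cy)=(1.0000,0.0000)
member 6 (3-4): L=4.2336, (cx,cy)=(0.1989,-0.9800)
member 7 (3-5): L=1.6617, (cx,cy)=(0.9749,-0.2227)
member 8 (4-5): L=3.8583, (cx,cy)=(0.2016,0.9795)
member 9 (4-6): L=1.7650, (cx,cy)=(1.0000,0.0000)
member 10 (5-6): L=3.9058, (cx,cy)=(0.2527,-0.9675)
solve A·x = −loads:
  F[0-1] = -683.8882 N (compression)
  F[0-2] = -1524.0857 N (compression)
  F[1-2] = +704.4448 N (tension)
  F[1-3] = -290.7799 N (compression)
  F[2-3] = +1290.0656 N (tension)
  F[2-4] = +1548.5142 N (tension)
  F[3-4] = -1367.0385 N (compression)
  F[3-5] = +222.0042 N (tension)
  F[4-5] = +1367.8257 N (tension)
  F[4-6] = +1000.8130 N (tension)
  F[5-6] = -3960.4272 N (compression)
  Rx@0 = +1670.7200 N
  Ry@0 = +667.9831 N
  Ry@6 = +3831.8869 N

1290.066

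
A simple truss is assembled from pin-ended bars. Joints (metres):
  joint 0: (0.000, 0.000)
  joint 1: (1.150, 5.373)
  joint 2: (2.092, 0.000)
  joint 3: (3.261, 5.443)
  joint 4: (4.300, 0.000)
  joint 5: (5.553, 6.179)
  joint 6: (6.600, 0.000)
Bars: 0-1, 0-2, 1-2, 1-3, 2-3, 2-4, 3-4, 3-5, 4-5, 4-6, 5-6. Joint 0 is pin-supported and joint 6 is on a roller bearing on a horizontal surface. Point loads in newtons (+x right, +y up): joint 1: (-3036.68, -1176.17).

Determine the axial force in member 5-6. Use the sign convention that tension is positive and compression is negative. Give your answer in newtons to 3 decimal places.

N=7 nodes, M=11 members, R=3 reactions → 2N=14, M+R=14
member 0 (0-1): L=5.4947, (cx,cy)=(0.2093,0.9779)
member 1 (0-2): L=2.0920, (cx,cy)=(1.0000,0.0000)
member 2 (1-2): L=5.4550, (cx,cy)=(0.1727,-0.9850)
member 3 (1-3): L=2.1122, (cx,cy)=(0.9995,0.0331)
member 4 (2-3): L=5.5671, (cx,cy)=(0.2100,0.9777)
member 5 (2-4): L=2.2080, (cx,cy)=(1.0000,0.0000)
member 6 (3-4): L=5.5413, (cx,cy)=(0.1875,-0.9823)
member 7 (3-5): L=2.4073, (cx,cy)=(0.9521,0.3057)
member 8 (4-5): L=6.3048, (cx,cy)=(0.1987,0.9801)
member 9 (4-6): L=2.3000, (cx,cy)=(1.0000,0.0000)
member 10 (5-6): L=6.2671, (cx,cy)=(0.1671,-0.9859)
solve A·x = −loads:
  F[0-1] = -3521.3523 N (compression)
  F[0-2] = -2299.6858 N (compression)
  F[1-2] = +2365.4432 N (tension)
  F[1-3] = +1892.2436 N (tension)
  F[2-3] = -2383.0362 N (compression)
  F[2-4] = -1390.8072 N (compression)
  F[3-4] = +2603.2361 N (tension)
  F[3-5] = +948.0952 N (tension)
  F[4-5] = -2609.1109 N (compression)
  F[4-6] = -384.1646 N (compression)
  F[5-6] = +2299.5119 N (tension)
  Rx@0 = +3036.6800 N
  Ry@0 = +3443.3649 N
  Ry@6 = -2267.1949 N

2299.512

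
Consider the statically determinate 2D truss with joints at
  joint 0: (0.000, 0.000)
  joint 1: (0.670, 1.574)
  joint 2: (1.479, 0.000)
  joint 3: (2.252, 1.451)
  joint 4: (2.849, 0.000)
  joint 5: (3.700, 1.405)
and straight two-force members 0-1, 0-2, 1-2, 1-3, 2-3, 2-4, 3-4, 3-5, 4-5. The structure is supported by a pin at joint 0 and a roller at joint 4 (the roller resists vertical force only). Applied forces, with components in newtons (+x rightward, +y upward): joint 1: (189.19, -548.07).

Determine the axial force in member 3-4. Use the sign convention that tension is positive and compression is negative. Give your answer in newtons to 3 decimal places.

-252.397

N=6 nodes, M=9 members, R=3 reactions → 2N=12, M+R=12
member 0 (0-1): L=1.7107, (cx,cy)=(0.3917,0.9201)
member 1 (0-2): L=1.4790, (cx,cy)=(1.0000,0.0000)
member 2 (1-2): L=1.7697, (cx,cy)=(0.4571,-0.8894)
member 3 (1-3): L=1.5868, (cx,cy)=(0.9970,-0.0775)
member 4 (2-3): L=1.6441, (cx,cy)=(0.4702,0.8826)
member 5 (2-4): L=1.3700, (cx,cy)=(1.0000,0.0000)
member 6 (3-4): L=1.5690, (cx,cy)=(0.3805,-0.9248)
member 7 (3-5): L=1.4487, (cx,cy)=(0.9995,-0.0318)
member 8 (4-5): L=1.6426, (cx,cy)=(0.5181,0.8553)
solve A·x = −loads:
  F[0-1] = -341.9783 N (compression)
  F[0-2] = +323.1294 N (tension)
  F[1-2] = -243.9390 N (compression)
  F[1-3] = -212.2559 N (compression)
  F[2-3] = +245.8262 N (tension)
  F[2-4] = +96.0353 N (tension)
  F[3-4] = -252.3968 N (compression)
  F[3-5] = -0.0000 N (compression)
  F[4-5] = +0.0000 N (tension)
  Rx@0 = -189.1900 N
  Ry@0 = +314.6576 N
  Ry@4 = +233.4124 N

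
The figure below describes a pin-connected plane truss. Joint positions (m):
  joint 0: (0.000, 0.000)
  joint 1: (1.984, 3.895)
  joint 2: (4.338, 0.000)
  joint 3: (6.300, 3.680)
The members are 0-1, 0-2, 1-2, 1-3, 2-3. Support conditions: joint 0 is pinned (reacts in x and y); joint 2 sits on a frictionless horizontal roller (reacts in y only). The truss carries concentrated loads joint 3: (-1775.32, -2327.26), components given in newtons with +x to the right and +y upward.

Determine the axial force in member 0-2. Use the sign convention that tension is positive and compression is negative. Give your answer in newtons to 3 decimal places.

N=4 nodes, M=5 members, R=3 reactions → 2N=8, M+R=8
member 0 (0-1): L=4.3712, (cx,cy)=(0.4539,0.8911)
member 1 (0-2): L=4.3380, (cx,cy)=(1.0000,0.0000)
member 2 (1-2): L=4.5511, (cx,cy)=(0.5172,-0.8558)
member 3 (1-3): L=4.3214, (cx,cy)=(0.9988,-0.0498)
member 4 (2-3): L=4.1704, (cx,cy)=(0.4705,0.8824)
solve A·x = −loads:
  F[0-1] = -508.8941 N (compression)
  F[0-2] = -1544.3425 N (compression)
  F[1-2] = +560.1454 N (tension)
  F[1-3] = -521.3526 N (compression)
  F[2-3] = -2666.7581 N (compression)
  Rx@0 = +1775.3200 N
  Ry@0 = +453.4563 N
  Ry@2 = +1873.8037 N

-1544.343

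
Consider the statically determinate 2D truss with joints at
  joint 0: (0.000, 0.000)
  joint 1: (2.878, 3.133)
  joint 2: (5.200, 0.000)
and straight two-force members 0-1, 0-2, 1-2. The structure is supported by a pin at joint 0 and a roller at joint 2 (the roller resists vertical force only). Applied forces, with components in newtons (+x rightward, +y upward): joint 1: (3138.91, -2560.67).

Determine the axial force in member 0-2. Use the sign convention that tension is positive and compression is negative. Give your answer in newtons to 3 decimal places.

2452.015

N=3 nodes, M=3 members, R=3 reactions → 2N=6, M+R=6
member 0 (0-1): L=4.2542, (cx,cy)=(0.6765,0.7364)
member 1 (0-2): L=5.2000, (cx,cy)=(1.0000,0.0000)
member 2 (1-2): L=3.8997, (cx,cy)=(0.5954,-0.8034)
solve A·x = −loads:
  F[0-1] = +1015.3633 N (tension)
  F[0-2] = +2452.0154 N (tension)
  F[1-2] = -4118.0165 N (compression)
  Rx@0 = -3138.9100 N
  Ry@0 = -747.7556 N
  Ry@2 = +3308.4256 N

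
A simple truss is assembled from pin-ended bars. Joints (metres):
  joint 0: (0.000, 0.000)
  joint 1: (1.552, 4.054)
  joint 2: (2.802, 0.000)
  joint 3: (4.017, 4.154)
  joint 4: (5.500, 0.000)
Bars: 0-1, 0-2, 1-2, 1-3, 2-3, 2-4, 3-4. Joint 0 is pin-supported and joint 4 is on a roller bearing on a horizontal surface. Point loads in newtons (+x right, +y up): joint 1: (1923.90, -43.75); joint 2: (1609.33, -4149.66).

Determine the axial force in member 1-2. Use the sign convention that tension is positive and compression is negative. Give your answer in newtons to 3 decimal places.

N=5 nodes, M=7 members, R=3 reactions → 2N=10, M+R=10
member 0 (0-1): L=4.3409, (cx,cy)=(0.3575,0.9339)
member 1 (0-2): L=2.8020, (cx,cy)=(1.0000,0.0000)
member 2 (1-2): L=4.2423, (cx,cy)=(0.2946,-0.9556)
member 3 (1-3): L=2.4670, (cx,cy)=(0.9992,0.0405)
member 4 (2-3): L=4.3280, (cx,cy)=(0.2807,0.9598)
member 5 (2-4): L=2.6980, (cx,cy)=(1.0000,0.0000)
member 6 (3-4): L=4.4108, (cx,cy)=(0.3362,-0.9418)
solve A·x = −loads:
  F[0-1] = -694.8393 N (compression)
  F[0-2] = +3781.6542 N (tension)
  F[1-2] = +534.3711 N (tension)
  F[1-3] = -2331.6924 N (compression)
  F[2-3] = +3791.4767 N (tension)
  F[2-4] = +1265.4045 N (tension)
  F[3-4] = -3763.6038 N (compression)
  Rx@0 = -3533.2300 N
  Ry@0 = +648.9122 N
  Ry@4 = +3544.4978 N

534.371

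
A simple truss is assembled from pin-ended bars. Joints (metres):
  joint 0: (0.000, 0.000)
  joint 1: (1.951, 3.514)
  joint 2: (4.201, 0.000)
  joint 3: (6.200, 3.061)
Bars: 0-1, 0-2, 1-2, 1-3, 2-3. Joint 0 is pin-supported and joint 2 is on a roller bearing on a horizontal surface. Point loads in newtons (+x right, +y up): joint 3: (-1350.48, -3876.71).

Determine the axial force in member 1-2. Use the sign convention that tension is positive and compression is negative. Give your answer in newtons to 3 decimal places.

N=4 nodes, M=5 members, R=3 reactions → 2N=8, M+R=8
member 0 (0-1): L=4.0193, (cx,cy)=(0.4854,0.8743)
member 1 (0-2): L=4.2010, (cx,cy)=(1.0000,0.0000)
member 2 (1-2): L=4.1726, (cx,cy)=(0.5392,-0.8422)
member 3 (1-3): L=4.2731, (cx,cy)=(0.9944,-0.1060)
member 4 (2-3): L=3.6559, (cx,cy)=(0.5468,0.8373)
solve A·x = −loads:
  F[0-1] = +984.4392 N (tension)
  F[0-2] = -1828.3372 N (compression)
  F[1-2] = -1161.7989 N (compression)
  F[1-3] = +1110.5930 N (tension)
  F[2-3] = -4489.5428 N (compression)
  Rx@0 = +1350.4800 N
  Ry@0 = -860.6817 N
  Ry@2 = +4737.3917 N

-1161.799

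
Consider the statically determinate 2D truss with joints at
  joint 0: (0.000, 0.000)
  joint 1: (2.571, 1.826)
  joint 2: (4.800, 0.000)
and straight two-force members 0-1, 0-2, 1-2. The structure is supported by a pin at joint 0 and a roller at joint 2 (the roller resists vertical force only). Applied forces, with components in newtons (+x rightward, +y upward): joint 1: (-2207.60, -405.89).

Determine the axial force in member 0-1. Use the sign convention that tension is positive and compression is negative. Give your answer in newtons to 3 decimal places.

-1775.839

N=3 nodes, M=3 members, R=3 reactions → 2N=6, M+R=6
member 0 (0-1): L=3.1535, (cx,cy)=(0.8153,0.5790)
member 1 (0-2): L=4.8000, (cx,cy)=(1.0000,0.0000)
member 2 (1-2): L=2.8814, (cx,cy)=(0.7736,-0.6337)
solve A·x = −loads:
  F[0-1] = -1775.8390 N (compression)
  F[0-2] = -759.7680 N (compression)
  F[1-2] = +982.1572 N (tension)
  Rx@0 = +2207.6000 N
  Ry@0 = +1028.2930 N
  Ry@2 = -622.4030 N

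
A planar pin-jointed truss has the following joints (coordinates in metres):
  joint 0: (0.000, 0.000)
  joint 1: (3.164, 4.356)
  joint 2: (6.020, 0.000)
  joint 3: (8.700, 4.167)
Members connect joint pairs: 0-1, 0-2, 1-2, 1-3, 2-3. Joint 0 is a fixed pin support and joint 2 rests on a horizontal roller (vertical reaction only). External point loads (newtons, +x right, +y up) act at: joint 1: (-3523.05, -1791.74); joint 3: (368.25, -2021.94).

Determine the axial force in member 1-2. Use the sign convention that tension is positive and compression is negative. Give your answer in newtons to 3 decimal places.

474.429

N=4 nodes, M=5 members, R=3 reactions → 2N=8, M+R=8
member 0 (0-1): L=5.3838, (cx,cy)=(0.5877,0.8091)
member 1 (0-2): L=6.0200, (cx,cy)=(1.0000,0.0000)
member 2 (1-2): L=5.2088, (cx,cy)=(0.5483,-0.8363)
member 3 (1-3): L=5.5392, (cx,cy)=(0.9994,-0.0341)
member 4 (2-3): L=4.9544, (cx,cy)=(0.5409,0.8411)
solve A·x = −loads:
  F[0-1] = -2773.7838 N (compression)
  F[0-2] = -1524.6871 N (compression)
  F[1-2] = +474.4286 N (tension)
  F[1-3] = +1633.7572 N (tension)
  F[2-3] = -2337.7398 N (compression)
  Rx@0 = +3154.8000 N
  Ry@0 = +2244.2389 N
  Ry@2 = +1569.4411 N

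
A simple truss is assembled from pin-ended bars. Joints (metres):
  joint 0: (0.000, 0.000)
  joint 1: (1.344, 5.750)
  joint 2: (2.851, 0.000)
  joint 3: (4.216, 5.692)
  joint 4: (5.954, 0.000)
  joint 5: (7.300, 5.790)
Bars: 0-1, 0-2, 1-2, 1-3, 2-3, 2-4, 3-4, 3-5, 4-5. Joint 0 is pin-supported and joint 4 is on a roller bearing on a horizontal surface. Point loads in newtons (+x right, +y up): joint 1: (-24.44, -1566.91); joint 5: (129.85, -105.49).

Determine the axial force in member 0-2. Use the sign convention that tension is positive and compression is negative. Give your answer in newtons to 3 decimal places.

N=6 nodes, M=9 members, R=3 reactions → 2N=12, M+R=12
member 0 (0-1): L=5.9050, (cx,cy)=(0.2276,0.9738)
member 1 (0-2): L=2.8510, (cx,cy)=(1.0000,0.0000)
member 2 (1-2): L=5.9442, (cx,cy)=(0.2535,-0.9673)
member 3 (1-3): L=2.8726, (cx,cy)=(0.9998,-0.0202)
member 4 (2-3): L=5.8534, (cx,cy)=(0.2332,0.9724)
member 5 (2-4): L=3.1030, (cx,cy)=(1.0000,0.0000)
member 6 (3-4): L=5.9514, (cx,cy)=(0.2920,-0.9564)
member 7 (3-5): L=3.0856, (cx,cy)=(0.9995,0.0318)
member 8 (4-5): L=5.9444, (cx,cy)=(0.2264,0.9740)
solve A·x = −loads:
  F[0-1] = -1115.9824 N (compression)
  F[0-2] = +359.4124 N (tension)
  F[1-2] = -494.2606 N (compression)
  F[1-3] = -104.2766 N (compression)
  F[2-3] = +491.6683 N (tension)
  F[2-4] = +119.4491 N (tension)
  F[3-4] = -496.9381 N (compression)
  F[3-5] = +155.6006 N (tension)
  F[4-5] = -113.3767 N (compression)
  Rx@0 = -105.4100 N
  Ry@0 = +1086.6920 N
  Ry@4 = +585.7080 N

359.412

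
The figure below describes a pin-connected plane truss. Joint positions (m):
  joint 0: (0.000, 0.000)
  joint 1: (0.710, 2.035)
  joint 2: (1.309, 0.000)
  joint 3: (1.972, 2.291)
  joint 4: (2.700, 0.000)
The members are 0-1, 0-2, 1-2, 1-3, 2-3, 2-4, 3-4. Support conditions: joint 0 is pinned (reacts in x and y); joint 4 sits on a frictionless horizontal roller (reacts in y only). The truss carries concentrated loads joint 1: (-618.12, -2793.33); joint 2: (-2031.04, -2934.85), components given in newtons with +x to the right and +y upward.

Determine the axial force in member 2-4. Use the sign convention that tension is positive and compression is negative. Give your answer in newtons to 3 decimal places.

N=5 nodes, M=7 members, R=3 reactions → 2N=10, M+R=10
member 0 (0-1): L=2.1553, (cx,cy)=(0.3294,0.9442)
member 1 (0-2): L=1.3090, (cx,cy)=(1.0000,0.0000)
member 2 (1-2): L=2.1213, (cx,cy)=(0.2824,-0.9593)
member 3 (1-3): L=1.2877, (cx,cy)=(0.9800,0.1988)
member 4 (2-3): L=2.3850, (cx,cy)=(0.2780,0.9606)
member 5 (2-4): L=1.3910, (cx,cy)=(1.0000,0.0000)
member 6 (3-4): L=2.4039, (cx,cy)=(0.3028,-0.9530)
solve A·x = −loads:
  F[0-1] = -4275.2904 N (compression)
  F[0-2] = -1240.7928 N (compression)
  F[1-2] = +1065.3556 N (tension)
  F[1-3] = -1113.2943 N (compression)
  F[2-3] = +1991.3374 N (tension)
  F[2-4] = +537.5067 N (tension)
  F[3-4] = -1774.8688 N (compression)
  Rx@0 = +2649.1600 N
  Ry@0 = +4036.6582 N
  Ry@4 = +1691.5218 N

537.507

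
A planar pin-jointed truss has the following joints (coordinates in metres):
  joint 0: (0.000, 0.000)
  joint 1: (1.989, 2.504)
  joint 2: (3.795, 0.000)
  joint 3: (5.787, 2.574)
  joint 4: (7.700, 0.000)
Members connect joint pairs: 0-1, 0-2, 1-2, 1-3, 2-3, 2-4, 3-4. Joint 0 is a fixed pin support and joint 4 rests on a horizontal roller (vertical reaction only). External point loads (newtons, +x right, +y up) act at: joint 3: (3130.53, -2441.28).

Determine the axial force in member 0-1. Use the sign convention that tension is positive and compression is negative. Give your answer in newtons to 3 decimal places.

N=5 nodes, M=7 members, R=3 reactions → 2N=10, M+R=10
member 0 (0-1): L=3.1978, (cx,cy)=(0.6220,0.7830)
member 1 (0-2): L=3.7950, (cx,cy)=(1.0000,0.0000)
member 2 (1-2): L=3.0873, (cx,cy)=(0.5850,-0.8111)
member 3 (1-3): L=3.7986, (cx,cy)=(0.9998,0.0184)
member 4 (2-3): L=3.2548, (cx,cy)=(0.6120,0.7908)
member 5 (2-4): L=3.9050, (cx,cy)=(1.0000,0.0000)
member 6 (3-4): L=3.2070, (cx,cy)=(0.5965,-0.8026)
solve A·x = −loads:
  F[0-1] = +561.8890 N (tension)
  F[0-2] = +2781.0442 N (tension)
  F[1-2] = -527.5196 N (compression)
  F[1-3] = +658.1807 N (tension)
  F[2-3] = +541.0045 N (tension)
  F[2-4] = +2141.3531 N (tension)
  F[3-4] = -3589.8509 N (compression)
  Rx@0 = -3130.5300 N
  Ry@0 = -439.9760 N
  Ry@4 = +2881.2560 N

561.889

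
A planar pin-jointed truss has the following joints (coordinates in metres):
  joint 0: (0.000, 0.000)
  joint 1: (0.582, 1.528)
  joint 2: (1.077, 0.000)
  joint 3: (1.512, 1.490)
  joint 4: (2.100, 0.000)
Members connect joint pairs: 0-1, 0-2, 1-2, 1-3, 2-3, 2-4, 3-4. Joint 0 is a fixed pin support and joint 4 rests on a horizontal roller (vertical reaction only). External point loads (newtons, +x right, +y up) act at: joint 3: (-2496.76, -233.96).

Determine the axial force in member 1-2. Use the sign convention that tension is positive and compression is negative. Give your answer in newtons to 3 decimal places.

N=5 nodes, M=7 members, R=3 reactions → 2N=10, M+R=10
member 0 (0-1): L=1.6351, (cx,cy)=(0.3559,0.9345)
member 1 (0-2): L=1.0770, (cx,cy)=(1.0000,0.0000)
member 2 (1-2): L=1.6062, (cx,cy)=(0.3082,-0.9513)
member 3 (1-3): L=0.9308, (cx,cy)=(0.9992,-0.0408)
member 4 (2-3): L=1.5522, (cx,cy)=(0.2802,0.9599)
member 5 (2-4): L=1.0230, (cx,cy)=(1.0000,0.0000)
member 6 (3-4): L=1.6018, (cx,cy)=(0.3671,-0.9302)
solve A·x = −loads:
  F[0-1] = -1965.7630 N (compression)
  F[0-2] = -1797.0576 N (compression)
  F[1-2] = +1987.3676 N (tension)
  F[1-3] = -1313.2741 N (compression)
  F[2-3] = -1969.5600 N (compression)
  F[2-4] = -632.6168 N (compression)
  F[3-4] = +1723.3698 N (tension)
  Rx@0 = +2496.7600 N
  Ry@0 = +1837.0195 N
  Ry@4 = -1603.0595 N

1987.368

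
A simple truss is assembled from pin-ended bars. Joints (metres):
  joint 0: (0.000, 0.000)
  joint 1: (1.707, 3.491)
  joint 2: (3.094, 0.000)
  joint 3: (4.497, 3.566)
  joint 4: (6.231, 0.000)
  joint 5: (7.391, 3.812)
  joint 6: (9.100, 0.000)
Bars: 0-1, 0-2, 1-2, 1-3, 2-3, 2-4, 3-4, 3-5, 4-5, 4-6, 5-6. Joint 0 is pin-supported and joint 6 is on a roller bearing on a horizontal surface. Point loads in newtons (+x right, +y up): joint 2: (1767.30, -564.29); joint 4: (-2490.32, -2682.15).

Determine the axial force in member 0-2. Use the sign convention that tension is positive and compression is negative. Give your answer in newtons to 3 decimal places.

N=7 nodes, M=11 members, R=3 reactions → 2N=14, M+R=14
member 0 (0-1): L=3.8860, (cx,cy)=(0.4393,0.8984)
member 1 (0-2): L=3.0940, (cx,cy)=(1.0000,0.0000)
member 2 (1-2): L=3.7564, (cx,cy)=(0.3692,-0.9293)
member 3 (1-3): L=2.7910, (cx,cy)=(0.9996,0.0269)
member 4 (2-3): L=3.8321, (cx,cy)=(0.3661,0.9306)
member 5 (2-4): L=3.1370, (cx,cy)=(1.0000,0.0000)
member 6 (3-4): L=3.9652, (cx,cy)=(0.4373,-0.8993)
member 7 (3-5): L=2.9044, (cx,cy)=(0.9964,0.0847)
member 8 (4-5): L=3.9846, (cx,cy)=(0.2911,0.9567)
member 9 (4-6): L=2.8690, (cx,cy)=(1.0000,0.0000)
member 10 (5-6): L=4.1776, (cx,cy)=(0.4091,-0.9125)
solve A·x = −loads:
  F[0-1] = -1355.8621 N (compression)
  F[0-2] = -127.4303 N (compression)
  F[1-2] = +1279.7645 N (tension)
  F[1-3] = -1068.5062 N (compression)
  F[2-3] = -671.6790 N (compression)
  F[2-4] = -1176.2842 N (compression)
  F[3-4] = +578.8202 N (tension)
  F[3-5] = -1572.8057 N (compression)
  F[4-5] = +2259.4748 N (tension)
  F[4-6] = +909.3720 N (tension)
  F[5-6] = -2222.9129 N (compression)
  Rx@0 = +723.0200 N
  Ry@0 = +1218.0455 N
  Ry@6 = +2028.3945 N

-127.430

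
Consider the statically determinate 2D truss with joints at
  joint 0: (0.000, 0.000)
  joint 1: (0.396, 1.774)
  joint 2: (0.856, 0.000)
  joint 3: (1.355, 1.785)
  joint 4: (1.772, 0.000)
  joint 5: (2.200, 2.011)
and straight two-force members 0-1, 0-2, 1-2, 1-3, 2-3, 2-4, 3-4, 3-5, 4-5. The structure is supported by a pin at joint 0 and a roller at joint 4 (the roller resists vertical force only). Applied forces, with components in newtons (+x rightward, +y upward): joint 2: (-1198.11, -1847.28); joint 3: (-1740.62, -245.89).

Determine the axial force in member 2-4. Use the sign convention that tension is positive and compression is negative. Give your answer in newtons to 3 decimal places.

N=6 nodes, M=9 members, R=3 reactions → 2N=12, M+R=12
member 0 (0-1): L=1.8177, (cx,cy)=(0.2179,0.9760)
member 1 (0-2): L=0.8560, (cx,cy)=(1.0000,0.0000)
member 2 (1-2): L=1.8327, (cx,cy)=(0.2510,-0.9680)
member 3 (1-3): L=0.9591, (cx,cy)=(0.9999,0.0115)
member 4 (2-3): L=1.8534, (cx,cy)=(0.2692,0.9631)
member 5 (2-4): L=0.9160, (cx,cy)=(1.0000,0.0000)
member 6 (3-4): L=1.8331, (cx,cy)=(0.2275,-0.9738)
member 7 (3-5): L=0.8747, (cx,cy)=(0.9660,0.2584)
member 8 (4-5): L=2.0560, (cx,cy)=(0.2082,0.9781)
solve A·x = −loads:
  F[0-1] = -2834.2490 N (compression)
  F[0-2] = -2321.2537 N (compression)
  F[1-2] = +2841.8813 N (tension)
  F[1-3] = -1330.8761 N (compression)
  F[2-3] = -938.2690 N (compression)
  F[2-4] = -157.2216 N (compression)
  F[3-4] = +691.1195 N (tension)
  F[3-5] = +0.0000 N (tension)
  F[4-5] = +0.0000 N (tension)
  Rx@0 = +2938.7300 N
  Ry@0 = +2766.1689 N
  Ry@4 = -672.9989 N

-157.222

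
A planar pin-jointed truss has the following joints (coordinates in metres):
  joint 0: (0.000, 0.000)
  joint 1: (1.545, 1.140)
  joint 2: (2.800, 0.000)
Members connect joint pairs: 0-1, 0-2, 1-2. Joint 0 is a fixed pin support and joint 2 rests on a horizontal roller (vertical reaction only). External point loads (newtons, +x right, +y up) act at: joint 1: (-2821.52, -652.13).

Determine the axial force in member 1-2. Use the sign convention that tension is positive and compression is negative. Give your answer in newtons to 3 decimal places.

1173.335

N=3 nodes, M=3 members, R=3 reactions → 2N=6, M+R=6
member 0 (0-1): L=1.9201, (cx,cy)=(0.8047,0.5937)
member 1 (0-2): L=2.8000, (cx,cy)=(1.0000,0.0000)
member 2 (1-2): L=1.6955, (cx,cy)=(0.7402,-0.6724)
solve A·x = −loads:
  F[0-1] = -2427.1152 N (compression)
  F[0-2] = -868.5103 N (compression)
  F[1-2] = +1173.3345 N (tension)
  Rx@0 = +2821.5200 N
  Ry@0 = +1441.0557 N
  Ry@2 = -788.9257 N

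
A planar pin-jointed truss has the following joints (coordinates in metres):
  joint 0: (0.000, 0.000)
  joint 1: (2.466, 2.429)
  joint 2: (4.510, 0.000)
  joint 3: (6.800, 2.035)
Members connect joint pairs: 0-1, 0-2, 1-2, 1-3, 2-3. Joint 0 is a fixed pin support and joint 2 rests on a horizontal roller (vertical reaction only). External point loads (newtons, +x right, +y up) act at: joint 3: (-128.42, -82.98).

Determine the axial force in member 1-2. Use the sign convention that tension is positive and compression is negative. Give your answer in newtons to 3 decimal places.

N=4 nodes, M=5 members, R=3 reactions → 2N=8, M+R=8
member 0 (0-1): L=3.4614, (cx,cy)=(0.7124,0.7017)
member 1 (0-2): L=4.5100, (cx,cy)=(1.0000,0.0000)
member 2 (1-2): L=3.1746, (cx,cy)=(0.6439,-0.7651)
member 3 (1-3): L=4.3519, (cx,cy)=(0.9959,-0.0905)
member 4 (2-3): L=3.0635, (cx,cy)=(0.7475,0.6643)
solve A·x = −loads:
  F[0-1] = -22.5320 N (compression)
  F[0-2] = -112.3675 N (compression)
  F[1-2] = +24.4421 N (tension)
  F[1-3] = -31.9210 N (compression)
  F[2-3] = -129.2712 N (compression)
  Rx@0 = +128.4200 N
  Ry@0 = +15.8116 N
  Ry@2 = +67.1684 N

24.442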